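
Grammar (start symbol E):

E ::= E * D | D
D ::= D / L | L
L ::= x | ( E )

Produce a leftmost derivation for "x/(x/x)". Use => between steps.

E=>D=>D/L=>L/L=>x/L=>x/(E)=>x/(D)=>x/(D/L)=>x/(L/L)=>x/(x/L)=>x/(x/x)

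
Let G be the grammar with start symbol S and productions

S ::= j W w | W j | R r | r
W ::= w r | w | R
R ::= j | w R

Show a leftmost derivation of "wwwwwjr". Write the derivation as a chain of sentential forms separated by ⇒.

S⇒Rr⇒wRr⇒wwRr⇒wwwRr⇒wwwwRr⇒wwwwwRr⇒wwwwwjr

S ⇒ Rr   [S ::= R r]
Rr ⇒ wRr   [R ::= w R]
wRr ⇒ wwRr   [R ::= w R]
wwRr ⇒ wwwRr   [R ::= w R]
wwwRr ⇒ wwwwRr   [R ::= w R]
wwwwRr ⇒ wwwwwRr   [R ::= w R]
wwwwwRr ⇒ wwwwwjr   [R ::= j]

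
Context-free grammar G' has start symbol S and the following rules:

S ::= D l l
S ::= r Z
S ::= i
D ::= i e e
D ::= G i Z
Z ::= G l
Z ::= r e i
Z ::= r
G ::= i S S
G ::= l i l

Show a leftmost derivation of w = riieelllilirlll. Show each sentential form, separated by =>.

S => rZ => rGl => riSSl => riDllSl => riieellSl => riieellDlll => riieellGiZlll => riieellliliZlll => riieelllilirlll

S => rZ   [S ::= r Z]
rZ => rGl   [Z ::= G l]
rGl => riSSl   [G ::= i S S]
riSSl => riDllSl   [S ::= D l l]
riDllSl => riieellSl   [D ::= i e e]
riieellSl => riieellDlll   [S ::= D l l]
riieellDlll => riieellGiZlll   [D ::= G i Z]
riieellGiZlll => riieellliliZlll   [G ::= l i l]
riieellliliZlll => riieelllilirlll   [Z ::= r]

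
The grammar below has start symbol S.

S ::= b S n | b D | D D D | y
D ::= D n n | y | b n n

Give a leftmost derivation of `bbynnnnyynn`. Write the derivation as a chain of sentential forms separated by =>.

S => bSn => bbSnn => bbDDDnn => bbDnnDDnn => bbDnnnnDDnn => bbynnnnDDnn => bbynnnnyDnn => bbynnnnyynn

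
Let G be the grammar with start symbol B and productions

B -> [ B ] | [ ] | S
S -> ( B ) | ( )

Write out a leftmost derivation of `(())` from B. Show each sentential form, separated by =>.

B => S => (B) => (S) => (())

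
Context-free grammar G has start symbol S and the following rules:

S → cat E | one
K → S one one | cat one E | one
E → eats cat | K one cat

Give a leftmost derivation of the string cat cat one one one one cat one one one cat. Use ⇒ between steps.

S ⇒ cat E   [S → cat E]
cat E ⇒ cat K one cat   [E → K one cat]
cat K one cat ⇒ cat S one one one cat   [K → S one one]
cat S one one one cat ⇒ cat cat E one one one cat   [S → cat E]
cat cat E one one one cat ⇒ cat cat K one cat one one one cat   [E → K one cat]
cat cat K one cat one one one cat ⇒ cat cat S one one one cat one one one cat   [K → S one one]
cat cat S one one one cat one one one cat ⇒ cat cat one one one one cat one one one cat   [S → one]

S ⇒ cat E ⇒ cat K one cat ⇒ cat S one one one cat ⇒ cat cat E one one one cat ⇒ cat cat K one cat one one one cat ⇒ cat cat S one one one cat one one one cat ⇒ cat cat one one one one cat one one one cat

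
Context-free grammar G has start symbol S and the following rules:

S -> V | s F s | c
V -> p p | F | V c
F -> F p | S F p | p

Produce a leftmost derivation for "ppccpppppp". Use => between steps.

S => V => F => SFp => VFp => ppFp => ppSFpp => ppcFpp => ppcFppp => ppcFpppp => ppcSFppppp => ppccFppppp => ppccpppppp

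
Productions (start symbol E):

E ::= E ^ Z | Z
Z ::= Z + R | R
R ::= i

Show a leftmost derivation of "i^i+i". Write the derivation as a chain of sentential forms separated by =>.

E => E^Z => Z^Z => R^Z => i^Z => i^Z+R => i^R+R => i^i+R => i^i+i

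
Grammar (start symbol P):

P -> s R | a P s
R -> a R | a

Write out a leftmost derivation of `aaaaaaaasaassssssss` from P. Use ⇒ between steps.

P ⇒ aPs ⇒ aaPss ⇒ aaaPsss ⇒ aaaaPssss ⇒ aaaaaPsssss ⇒ aaaaaaPssssss ⇒ aaaaaaaPsssssss ⇒ aaaaaaaaPssssssss ⇒ aaaaaaaasRssssssss ⇒ aaaaaaaasaRssssssss ⇒ aaaaaaaasaassssssss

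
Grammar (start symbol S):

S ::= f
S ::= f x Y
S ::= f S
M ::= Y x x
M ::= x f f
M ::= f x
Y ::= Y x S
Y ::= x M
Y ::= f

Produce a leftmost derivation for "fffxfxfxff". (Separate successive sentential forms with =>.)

S => fS   [S ::= f S]
fS => ffS   [S ::= f S]
ffS => fffxY   [S ::= f x Y]
fffxY => fffxYxS   [Y ::= Y x S]
fffxYxS => fffxYxSxS   [Y ::= Y x S]
fffxYxSxS => fffxfxSxS   [Y ::= f]
fffxfxSxS => fffxfxfxS   [S ::= f]
fffxfxfxS => fffxfxfxfS   [S ::= f S]
fffxfxfxfS => fffxfxfxff   [S ::= f]

S => fS => ffS => fffxY => fffxYxS => fffxYxSxS => fffxfxSxS => fffxfxfxS => fffxfxfxfS => fffxfxfxff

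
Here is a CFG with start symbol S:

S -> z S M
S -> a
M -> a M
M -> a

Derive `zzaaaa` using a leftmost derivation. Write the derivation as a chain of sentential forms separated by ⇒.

S⇒zSM⇒zzSMM⇒zzaMM⇒zzaaM⇒zzaaaM⇒zzaaaa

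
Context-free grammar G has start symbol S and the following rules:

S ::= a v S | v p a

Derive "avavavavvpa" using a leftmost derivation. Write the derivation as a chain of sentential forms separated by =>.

S=>avS=>avavS=>avavavS=>avavavavS=>avavavavvpa

S => avS   [S ::= a v S]
avS => avavS   [S ::= a v S]
avavS => avavavS   [S ::= a v S]
avavavS => avavavavS   [S ::= a v S]
avavavavS => avavavavvpa   [S ::= v p a]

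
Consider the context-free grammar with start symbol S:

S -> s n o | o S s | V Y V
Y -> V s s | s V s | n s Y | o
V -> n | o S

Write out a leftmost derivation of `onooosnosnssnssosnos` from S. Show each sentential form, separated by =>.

S => oSs   [S -> o S s]
oSs => oVYVs   [S -> V Y V]
oVYVs => onYVs   [V -> n]
onYVs => onVssVs   [Y -> V s s]
onVssVs => onoSssVs   [V -> o S]
onoSssVs => onoVYVssVs   [S -> V Y V]
onoVYVssVs => onooSYVssVs   [V -> o S]
onooSYVssVs => onoooSsYVssVs   [S -> o S s]
onoooSsYVssVs => onooosnosYVssVs   [S -> s n o]
onooosnosYVssVs => onooosnosVssVssVs   [Y -> V s s]
onooosnosVssVssVs => onooosnosnssVssVs   [V -> n]
onooosnosnssVssVs => onooosnosnssnssVs   [V -> n]
onooosnosnssnssVs => onooosnosnssnssoSs   [V -> o S]
onooosnosnssnssoSs => onooosnosnssnssosnos   [S -> s n o]

S => oSs => oVYVs => onYVs => onVssVs => onoSssVs => onoVYVssVs => onooSYVssVs => onoooSsYVssVs => onooosnosYVssVs => onooosnosVssVssVs => onooosnosnssVssVs => onooosnosnssnssVs => onooosnosnssnssoSs => onooosnosnssnssosnos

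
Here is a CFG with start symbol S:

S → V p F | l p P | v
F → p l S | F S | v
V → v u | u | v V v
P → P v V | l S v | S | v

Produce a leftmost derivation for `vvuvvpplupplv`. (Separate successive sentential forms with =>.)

S => VpF => vVvpF => vvVvvpF => vvuvvpF => vvuvvpplS => vvuvvpplVpF => vvuvvpplupF => vvuvvpplupplS => vvuvvpplupplv

S => VpF   [S → V p F]
VpF => vVvpF   [V → v V v]
vVvpF => vvVvvpF   [V → v V v]
vvVvvpF => vvuvvpF   [V → u]
vvuvvpF => vvuvvpplS   [F → p l S]
vvuvvpplS => vvuvvpplVpF   [S → V p F]
vvuvvpplVpF => vvuvvpplupF   [V → u]
vvuvvpplupF => vvuvvpplupplS   [F → p l S]
vvuvvpplupplS => vvuvvpplupplv   [S → v]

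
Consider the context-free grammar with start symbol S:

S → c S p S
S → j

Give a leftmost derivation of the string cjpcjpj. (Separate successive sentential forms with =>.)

S => cSpS => cjpS => cjpcSpS => cjpcjpS => cjpcjpj

S => cSpS   [S → c S p S]
cSpS => cjpS   [S → j]
cjpS => cjpcSpS   [S → c S p S]
cjpcSpS => cjpcjpS   [S → j]
cjpcjpS => cjpcjpj   [S → j]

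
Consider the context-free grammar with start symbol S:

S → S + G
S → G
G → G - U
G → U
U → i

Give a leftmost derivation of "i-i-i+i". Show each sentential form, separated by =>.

S => S+G   [S → S + G]
S+G => G+G   [S → G]
G+G => G-U+G   [G → G - U]
G-U+G => G-U-U+G   [G → G - U]
G-U-U+G => U-U-U+G   [G → U]
U-U-U+G => i-U-U+G   [U → i]
i-U-U+G => i-i-U+G   [U → i]
i-i-U+G => i-i-i+G   [U → i]
i-i-i+G => i-i-i+U   [G → U]
i-i-i+U => i-i-i+i   [U → i]

S => S+G => G+G => G-U+G => G-U-U+G => U-U-U+G => i-U-U+G => i-i-U+G => i-i-i+G => i-i-i+U => i-i-i+i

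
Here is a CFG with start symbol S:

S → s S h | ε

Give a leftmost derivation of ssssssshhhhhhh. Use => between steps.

S => sSh => ssShh => sssShhh => ssssShhhh => sssssShhhhh => ssssssShhhhhh => sssssssShhhhhhh => ssssssshhhhhhh

S => sSh   [S → s S h]
sSh => ssShh   [S → s S h]
ssShh => sssShhh   [S → s S h]
sssShhh => ssssShhhh   [S → s S h]
ssssShhhh => sssssShhhhh   [S → s S h]
sssssShhhhh => ssssssShhhhhh   [S → s S h]
ssssssShhhhhh => sssssssShhhhhhh   [S → s S h]
sssssssShhhhhhh => ssssssshhhhhhh   [S → ε]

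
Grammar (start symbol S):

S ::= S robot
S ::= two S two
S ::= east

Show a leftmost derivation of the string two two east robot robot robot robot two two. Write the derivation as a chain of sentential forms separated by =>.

S => two S two   [S ::= two S two]
two S two => two two S two two   [S ::= two S two]
two two S two two => two two S robot two two   [S ::= S robot]
two two S robot two two => two two S robot robot two two   [S ::= S robot]
two two S robot robot two two => two two S robot robot robot two two   [S ::= S robot]
two two S robot robot robot two two => two two S robot robot robot robot two two   [S ::= S robot]
two two S robot robot robot robot two two => two two east robot robot robot robot two two   [S ::= east]

S => two S two => two two S two two => two two S robot two two => two two S robot robot two two => two two S robot robot robot two two => two two S robot robot robot robot two two => two two east robot robot robot robot two two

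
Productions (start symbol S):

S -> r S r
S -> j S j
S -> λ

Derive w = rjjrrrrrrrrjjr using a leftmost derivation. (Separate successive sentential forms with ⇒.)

S ⇒ rSr ⇒ rjSjr ⇒ rjjSjjr ⇒ rjjrSrjjr ⇒ rjjrrSrrjjr ⇒ rjjrrrSrrrjjr ⇒ rjjrrrrSrrrrjjr ⇒ rjjrrrrrrrrjjr

S ⇒ rSr   [S -> r S r]
rSr ⇒ rjSjr   [S -> j S j]
rjSjr ⇒ rjjSjjr   [S -> j S j]
rjjSjjr ⇒ rjjrSrjjr   [S -> r S r]
rjjrSrjjr ⇒ rjjrrSrrjjr   [S -> r S r]
rjjrrSrrjjr ⇒ rjjrrrSrrrjjr   [S -> r S r]
rjjrrrSrrrjjr ⇒ rjjrrrrSrrrrjjr   [S -> r S r]
rjjrrrrSrrrrjjr ⇒ rjjrrrrrrrrjjr   [S -> λ]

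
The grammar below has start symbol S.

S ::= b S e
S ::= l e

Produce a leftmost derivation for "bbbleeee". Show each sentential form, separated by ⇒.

S ⇒ bSe ⇒ bbSee ⇒ bbbSeee ⇒ bbbleeee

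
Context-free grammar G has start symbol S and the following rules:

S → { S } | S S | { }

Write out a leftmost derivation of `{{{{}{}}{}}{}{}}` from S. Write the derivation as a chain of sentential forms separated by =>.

S => {S} => {SS} => {SSS} => {{S}SS} => {{SS}SS} => {{{S}S}SS} => {{{SS}S}SS} => {{{{}S}S}SS} => {{{{}{}}S}SS} => {{{{}{}}{}}SS} => {{{{}{}}{}}{}S} => {{{{}{}}{}}{}{}}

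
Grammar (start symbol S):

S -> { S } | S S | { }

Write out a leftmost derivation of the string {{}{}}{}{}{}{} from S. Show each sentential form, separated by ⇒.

S ⇒ SS   [S -> S S]
SS ⇒ SSS   [S -> S S]
SSS ⇒ SSSS   [S -> S S]
SSSS ⇒ SSSSS   [S -> S S]
SSSSS ⇒ {S}SSSS   [S -> { S }]
{S}SSSS ⇒ {SS}SSSS   [S -> S S]
{SS}SSSS ⇒ {{}S}SSSS   [S -> { }]
{{}S}SSSS ⇒ {{}{}}SSSS   [S -> { }]
{{}{}}SSSS ⇒ {{}{}}{}SSS   [S -> { }]
{{}{}}{}SSS ⇒ {{}{}}{}{}SS   [S -> { }]
{{}{}}{}{}SS ⇒ {{}{}}{}{}{}S   [S -> { }]
{{}{}}{}{}{}S ⇒ {{}{}}{}{}{}{}   [S -> { }]

S ⇒ SS ⇒ SSS ⇒ SSSS ⇒ SSSSS ⇒ {S}SSSS ⇒ {SS}SSSS ⇒ {{}S}SSSS ⇒ {{}{}}SSSS ⇒ {{}{}}{}SSS ⇒ {{}{}}{}{}SS ⇒ {{}{}}{}{}{}S ⇒ {{}{}}{}{}{}{}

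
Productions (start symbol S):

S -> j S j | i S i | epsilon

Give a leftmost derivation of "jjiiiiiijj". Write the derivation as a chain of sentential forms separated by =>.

S => jSj => jjSjj => jjiSijj => jjiiSiijj => jjiiiSiiijj => jjiiiiiijj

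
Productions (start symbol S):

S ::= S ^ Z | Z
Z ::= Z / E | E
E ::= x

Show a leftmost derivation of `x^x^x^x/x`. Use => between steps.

S=>S^Z=>S^Z^Z=>S^Z^Z^Z=>Z^Z^Z^Z=>E^Z^Z^Z=>x^Z^Z^Z=>x^E^Z^Z=>x^x^Z^Z=>x^x^E^Z=>x^x^x^Z=>x^x^x^Z/E=>x^x^x^E/E=>x^x^x^x/E=>x^x^x^x/x

S => S^Z   [S ::= S ^ Z]
S^Z => S^Z^Z   [S ::= S ^ Z]
S^Z^Z => S^Z^Z^Z   [S ::= S ^ Z]
S^Z^Z^Z => Z^Z^Z^Z   [S ::= Z]
Z^Z^Z^Z => E^Z^Z^Z   [Z ::= E]
E^Z^Z^Z => x^Z^Z^Z   [E ::= x]
x^Z^Z^Z => x^E^Z^Z   [Z ::= E]
x^E^Z^Z => x^x^Z^Z   [E ::= x]
x^x^Z^Z => x^x^E^Z   [Z ::= E]
x^x^E^Z => x^x^x^Z   [E ::= x]
x^x^x^Z => x^x^x^Z/E   [Z ::= Z / E]
x^x^x^Z/E => x^x^x^E/E   [Z ::= E]
x^x^x^E/E => x^x^x^x/E   [E ::= x]
x^x^x^x/E => x^x^x^x/x   [E ::= x]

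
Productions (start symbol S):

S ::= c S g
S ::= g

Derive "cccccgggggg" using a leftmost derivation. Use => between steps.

S => cSg => ccSgg => cccSggg => ccccSgggg => cccccSggggg => cccccgggggg

S => cSg   [S ::= c S g]
cSg => ccSgg   [S ::= c S g]
ccSgg => cccSggg   [S ::= c S g]
cccSggg => ccccSgggg   [S ::= c S g]
ccccSgggg => cccccSggggg   [S ::= c S g]
cccccSggggg => cccccgggggg   [S ::= g]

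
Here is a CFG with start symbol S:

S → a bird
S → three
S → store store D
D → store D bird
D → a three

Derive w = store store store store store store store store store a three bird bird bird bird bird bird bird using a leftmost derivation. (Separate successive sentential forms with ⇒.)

S ⇒ store store D ⇒ store store store D bird ⇒ store store store store D bird bird ⇒ store store store store store D bird bird bird ⇒ store store store store store store D bird bird bird bird ⇒ store store store store store store store D bird bird bird bird bird ⇒ store store store store store store store store D bird bird bird bird bird bird ⇒ store store store store store store store store store D bird bird bird bird bird bird bird ⇒ store store store store store store store store store a three bird bird bird bird bird bird bird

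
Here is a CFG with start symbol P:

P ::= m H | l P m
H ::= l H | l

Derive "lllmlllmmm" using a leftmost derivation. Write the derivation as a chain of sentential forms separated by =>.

P => lPm => llPmm => lllPmmm => lllmHmmm => lllmlHmmm => lllmllHmmm => lllmlllmmm

P => lPm   [P ::= l P m]
lPm => llPmm   [P ::= l P m]
llPmm => lllPmmm   [P ::= l P m]
lllPmmm => lllmHmmm   [P ::= m H]
lllmHmmm => lllmlHmmm   [H ::= l H]
lllmlHmmm => lllmllHmmm   [H ::= l H]
lllmllHmmm => lllmlllmmm   [H ::= l]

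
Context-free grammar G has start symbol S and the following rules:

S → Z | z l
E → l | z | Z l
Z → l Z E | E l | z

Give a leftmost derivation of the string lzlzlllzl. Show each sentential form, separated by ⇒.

S⇒Z⇒lZE⇒lzE⇒lzZl⇒lzlZEl⇒lzlElEl⇒lzlZllEl⇒lzlElllEl⇒lzlzlllEl⇒lzlzlllzl

S ⇒ Z   [S → Z]
Z ⇒ lZE   [Z → l Z E]
lZE ⇒ lzE   [Z → z]
lzE ⇒ lzZl   [E → Z l]
lzZl ⇒ lzlZEl   [Z → l Z E]
lzlZEl ⇒ lzlElEl   [Z → E l]
lzlElEl ⇒ lzlZllEl   [E → Z l]
lzlZllEl ⇒ lzlElllEl   [Z → E l]
lzlElllEl ⇒ lzlzlllEl   [E → z]
lzlzlllEl ⇒ lzlzlllzl   [E → z]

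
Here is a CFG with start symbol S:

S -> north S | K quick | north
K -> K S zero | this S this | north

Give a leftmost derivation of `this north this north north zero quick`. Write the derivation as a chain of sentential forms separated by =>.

S => K quick => K S zero quick => this S this S zero quick => this north this S zero quick => this north this north S zero quick => this north this north north zero quick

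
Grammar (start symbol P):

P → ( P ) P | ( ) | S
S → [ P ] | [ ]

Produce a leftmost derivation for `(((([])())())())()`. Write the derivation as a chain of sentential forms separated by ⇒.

P ⇒ (P)P ⇒ ((P)P)P ⇒ (((P)P)P)P ⇒ ((((P)P)P)P)P ⇒ ((((S)P)P)P)P ⇒ (((([])P)P)P)P ⇒ (((([])())P)P)P ⇒ (((([])())())P)P ⇒ (((([])())())())P ⇒ (((([])())())())()

P ⇒ (P)P   [P → ( P ) P]
(P)P ⇒ ((P)P)P   [P → ( P ) P]
((P)P)P ⇒ (((P)P)P)P   [P → ( P ) P]
(((P)P)P)P ⇒ ((((P)P)P)P)P   [P → ( P ) P]
((((P)P)P)P)P ⇒ ((((S)P)P)P)P   [P → S]
((((S)P)P)P)P ⇒ (((([])P)P)P)P   [S → [ ]]
(((([])P)P)P)P ⇒ (((([])())P)P)P   [P → ( )]
(((([])())P)P)P ⇒ (((([])())())P)P   [P → ( )]
(((([])())())P)P ⇒ (((([])())())())P   [P → ( )]
(((([])())())())P ⇒ (((([])())())())()   [P → ( )]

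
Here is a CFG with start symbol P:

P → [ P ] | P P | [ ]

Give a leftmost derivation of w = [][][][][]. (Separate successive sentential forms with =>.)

P => PP   [P → P P]
PP => PPP   [P → P P]
PPP => PPPP   [P → P P]
PPPP => PPPPP   [P → P P]
PPPPP => []PPPP   [P → [ ]]
[]PPPP => [][]PPP   [P → [ ]]
[][]PPP => [][][]PP   [P → [ ]]
[][][]PP => [][][][]P   [P → [ ]]
[][][][]P => [][][][][]   [P → [ ]]

P => PP => PPP => PPPP => PPPPP => []PPPP => [][]PPP => [][][]PP => [][][][]P => [][][][][]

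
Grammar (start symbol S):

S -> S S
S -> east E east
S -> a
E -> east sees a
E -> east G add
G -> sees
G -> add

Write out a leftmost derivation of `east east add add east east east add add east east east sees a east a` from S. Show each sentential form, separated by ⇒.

S ⇒ S S ⇒ S S S ⇒ east E east S S ⇒ east east G add east S S ⇒ east east add add east S S ⇒ east east add add east S S S ⇒ east east add add east east E east S S ⇒ east east add add east east east G add east S S ⇒ east east add add east east east add add east S S ⇒ east east add add east east east add add east east E east S ⇒ east east add add east east east add add east east east sees a east S ⇒ east east add add east east east add add east east east sees a east a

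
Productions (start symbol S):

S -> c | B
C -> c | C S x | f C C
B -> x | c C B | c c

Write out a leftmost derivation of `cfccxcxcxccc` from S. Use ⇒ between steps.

S ⇒ B   [S -> B]
B ⇒ cCB   [B -> c C B]
cCB ⇒ cfCCB   [C -> f C C]
cfCCB ⇒ cfCSxCB   [C -> C S x]
cfCSxCB ⇒ cfCSxSxCB   [C -> C S x]
cfCSxSxCB ⇒ cfCSxSxSxCB   [C -> C S x]
cfCSxSxSxCB ⇒ cfcSxSxSxCB   [C -> c]
cfcSxSxSxCB ⇒ cfccxSxSxCB   [S -> c]
cfccxSxSxCB ⇒ cfccxcxSxCB   [S -> c]
cfccxcxSxCB ⇒ cfccxcxcxCB   [S -> c]
cfccxcxcxCB ⇒ cfccxcxcxcB   [C -> c]
cfccxcxcxcB ⇒ cfccxcxcxccc   [B -> c c]

S⇒B⇒cCB⇒cfCCB⇒cfCSxCB⇒cfCSxSxCB⇒cfCSxSxSxCB⇒cfcSxSxSxCB⇒cfccxSxSxCB⇒cfccxcxSxCB⇒cfccxcxcxCB⇒cfccxcxcxcB⇒cfccxcxcxccc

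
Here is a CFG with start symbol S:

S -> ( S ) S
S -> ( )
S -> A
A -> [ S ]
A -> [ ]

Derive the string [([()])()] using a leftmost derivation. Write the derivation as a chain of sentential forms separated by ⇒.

S ⇒ A ⇒ [S] ⇒ [(S)S] ⇒ [(A)S] ⇒ [([S])S] ⇒ [([()])S] ⇒ [([()])()]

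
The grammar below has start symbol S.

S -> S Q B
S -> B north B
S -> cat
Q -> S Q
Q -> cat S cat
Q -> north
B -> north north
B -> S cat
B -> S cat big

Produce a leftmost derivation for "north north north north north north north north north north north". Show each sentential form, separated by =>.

S => S Q B => S Q B Q B => B north B Q B Q B => north north north B Q B Q B => north north north north north Q B Q B => north north north north north north B Q B => north north north north north north north north Q B => north north north north north north north north north B => north north north north north north north north north north north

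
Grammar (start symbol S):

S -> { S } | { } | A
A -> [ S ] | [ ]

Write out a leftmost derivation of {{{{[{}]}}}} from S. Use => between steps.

S => {S} => {{S}} => {{{S}}} => {{{{S}}}} => {{{{A}}}} => {{{{[S]}}}} => {{{{[{}]}}}}

S => {S}   [S -> { S }]
{S} => {{S}}   [S -> { S }]
{{S}} => {{{S}}}   [S -> { S }]
{{{S}}} => {{{{S}}}}   [S -> { S }]
{{{{S}}}} => {{{{A}}}}   [S -> A]
{{{{A}}}} => {{{{[S]}}}}   [A -> [ S ]]
{{{{[S]}}}} => {{{{[{}]}}}}   [S -> { }]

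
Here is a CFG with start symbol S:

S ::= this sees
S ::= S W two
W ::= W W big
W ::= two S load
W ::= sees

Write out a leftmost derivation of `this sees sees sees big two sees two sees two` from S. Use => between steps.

S => S W two => S W two W two => S W two W two W two => this sees W two W two W two => this sees W W big two W two W two => this sees sees W big two W two W two => this sees sees sees big two W two W two => this sees sees sees big two sees two W two => this sees sees sees big two sees two sees two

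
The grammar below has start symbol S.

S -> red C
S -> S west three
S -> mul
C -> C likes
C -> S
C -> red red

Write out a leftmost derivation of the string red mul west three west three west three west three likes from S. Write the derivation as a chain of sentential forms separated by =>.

S => red C => red C likes => red S likes => red S west three likes => red S west three west three likes => red S west three west three west three likes => red S west three west three west three west three likes => red mul west three west three west three west three likes

S => red C   [S -> red C]
red C => red C likes   [C -> C likes]
red C likes => red S likes   [C -> S]
red S likes => red S west three likes   [S -> S west three]
red S west three likes => red S west three west three likes   [S -> S west three]
red S west three west three likes => red S west three west three west three likes   [S -> S west three]
red S west three west three west three likes => red S west three west three west three west three likes   [S -> S west three]
red S west three west three west three west three likes => red mul west three west three west three west three likes   [S -> mul]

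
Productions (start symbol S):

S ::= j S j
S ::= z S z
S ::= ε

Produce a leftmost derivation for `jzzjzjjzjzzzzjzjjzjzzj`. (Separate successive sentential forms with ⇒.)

S ⇒ jSj ⇒ jzSzj ⇒ jzzSzzj ⇒ jzzjSjzzj ⇒ jzzjzSzjzzj ⇒ jzzjzjSjzjzzj ⇒ jzzjzjjSjjzjzzj ⇒ jzzjzjjzSzjjzjzzj ⇒ jzzjzjjzjSjzjjzjzzj ⇒ jzzjzjjzjzSzjzjjzjzzj ⇒ jzzjzjjzjzzSzzjzjjzjzzj ⇒ jzzjzjjzjzzzzjzjjzjzzj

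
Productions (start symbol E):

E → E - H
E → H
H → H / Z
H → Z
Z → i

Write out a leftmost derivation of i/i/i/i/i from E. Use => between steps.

E => H   [E → H]
H => H/Z   [H → H / Z]
H/Z => H/Z/Z   [H → H / Z]
H/Z/Z => H/Z/Z/Z   [H → H / Z]
H/Z/Z/Z => H/Z/Z/Z/Z   [H → H / Z]
H/Z/Z/Z/Z => Z/Z/Z/Z/Z   [H → Z]
Z/Z/Z/Z/Z => i/Z/Z/Z/Z   [Z → i]
i/Z/Z/Z/Z => i/i/Z/Z/Z   [Z → i]
i/i/Z/Z/Z => i/i/i/Z/Z   [Z → i]
i/i/i/Z/Z => i/i/i/i/Z   [Z → i]
i/i/i/i/Z => i/i/i/i/i   [Z → i]

E => H => H/Z => H/Z/Z => H/Z/Z/Z => H/Z/Z/Z/Z => Z/Z/Z/Z/Z => i/Z/Z/Z/Z => i/i/Z/Z/Z => i/i/i/Z/Z => i/i/i/i/Z => i/i/i/i/i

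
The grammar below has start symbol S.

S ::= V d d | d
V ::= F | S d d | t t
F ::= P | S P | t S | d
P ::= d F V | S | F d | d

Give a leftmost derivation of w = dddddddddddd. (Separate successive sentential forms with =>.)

S => Vdd   [S ::= V d d]
Vdd => Sdddd   [V ::= S d d]
Sdddd => Vdddddd   [S ::= V d d]
Vdddddd => Sdddddddd   [V ::= S d d]
Sdddddddd => Vdddddddddd   [S ::= V d d]
Vdddddddddd => Fdddddddddd   [V ::= F]
Fdddddddddd => SPdddddddddd   [F ::= S P]
SPdddddddddd => dPdddddddddd   [S ::= d]
dPdddddddddd => dSdddddddddd   [P ::= S]
dSdddddddddd => dddddddddddd   [S ::= d]

S=>Vdd=>Sdddd=>Vdddddd=>Sdddddddd=>Vdddddddddd=>Fdddddddddd=>SPdddddddddd=>dPdddddddddd=>dSdddddddddd=>dddddddddddd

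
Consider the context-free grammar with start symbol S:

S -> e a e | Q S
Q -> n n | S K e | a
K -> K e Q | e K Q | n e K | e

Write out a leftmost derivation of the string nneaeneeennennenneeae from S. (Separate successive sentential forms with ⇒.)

S ⇒ QS   [S -> Q S]
QS ⇒ nnS   [Q -> n n]
nnS ⇒ nnQS   [S -> Q S]
nnQS ⇒ nnSKeS   [Q -> S K e]
nnSKeS ⇒ nneaeKeS   [S -> e a e]
nneaeKeS ⇒ nneaeKeQeS   [K -> K e Q]
nneaeKeQeS ⇒ nneaeKeQeQeS   [K -> K e Q]
nneaeKeQeQeS ⇒ nneaeKeQeQeQeS   [K -> K e Q]
nneaeKeQeQeQeS ⇒ nneaeneKeQeQeQeS   [K -> n e K]
nneaeneKeQeQeQeS ⇒ nneaeneeeQeQeQeS   [K -> e]
nneaeneeeQeQeQeS ⇒ nneaeneeenneQeQeS   [Q -> n n]
nneaeneeenneQeQeS ⇒ nneaeneeennenneQeS   [Q -> n n]
nneaeneeennenneQeS ⇒ nneaeneeennennenneS   [Q -> n n]
nneaeneeennennenneS ⇒ nneaeneeennennenneeae   [S -> e a e]

S⇒QS⇒nnS⇒nnQS⇒nnSKeS⇒nneaeKeS⇒nneaeKeQeS⇒nneaeKeQeQeS⇒nneaeKeQeQeQeS⇒nneaeneKeQeQeQeS⇒nneaeneeeQeQeQeS⇒nneaeneeenneQeQeS⇒nneaeneeennenneQeS⇒nneaeneeennennenneS⇒nneaeneeennennenneeae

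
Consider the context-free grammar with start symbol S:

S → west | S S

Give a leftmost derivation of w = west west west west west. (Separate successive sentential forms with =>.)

S => S S => S S S => S S S S => S S S S S => west S S S S => west west S S S => west west west S S => west west west west S => west west west west west

S => S S   [S → S S]
S S => S S S   [S → S S]
S S S => S S S S   [S → S S]
S S S S => S S S S S   [S → S S]
S S S S S => west S S S S   [S → west]
west S S S S => west west S S S   [S → west]
west west S S S => west west west S S   [S → west]
west west west S S => west west west west S   [S → west]
west west west west S => west west west west west   [S → west]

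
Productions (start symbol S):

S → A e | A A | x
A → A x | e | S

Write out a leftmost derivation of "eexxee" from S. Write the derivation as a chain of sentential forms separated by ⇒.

S ⇒ Ae ⇒ Se ⇒ AAe ⇒ AxAe ⇒ AxxAe ⇒ SxxAe ⇒ AexxAe ⇒ eexxAe ⇒ eexxee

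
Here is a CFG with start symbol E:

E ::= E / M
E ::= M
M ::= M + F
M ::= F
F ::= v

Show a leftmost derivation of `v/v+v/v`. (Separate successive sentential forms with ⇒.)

E ⇒ E/M   [E ::= E / M]
E/M ⇒ E/M/M   [E ::= E / M]
E/M/M ⇒ M/M/M   [E ::= M]
M/M/M ⇒ F/M/M   [M ::= F]
F/M/M ⇒ v/M/M   [F ::= v]
v/M/M ⇒ v/M+F/M   [M ::= M + F]
v/M+F/M ⇒ v/F+F/M   [M ::= F]
v/F+F/M ⇒ v/v+F/M   [F ::= v]
v/v+F/M ⇒ v/v+v/M   [F ::= v]
v/v+v/M ⇒ v/v+v/F   [M ::= F]
v/v+v/F ⇒ v/v+v/v   [F ::= v]

E⇒E/M⇒E/M/M⇒M/M/M⇒F/M/M⇒v/M/M⇒v/M+F/M⇒v/F+F/M⇒v/v+F/M⇒v/v+v/M⇒v/v+v/F⇒v/v+v/v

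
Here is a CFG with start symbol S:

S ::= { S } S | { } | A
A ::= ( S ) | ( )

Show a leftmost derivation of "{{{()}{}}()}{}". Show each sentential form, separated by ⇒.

S ⇒ {S}S   [S ::= { S } S]
{S}S ⇒ {{S}S}S   [S ::= { S } S]
{{S}S}S ⇒ {{{S}S}S}S   [S ::= { S } S]
{{{S}S}S}S ⇒ {{{A}S}S}S   [S ::= A]
{{{A}S}S}S ⇒ {{{()}S}S}S   [A ::= ( )]
{{{()}S}S}S ⇒ {{{()}{}}S}S   [S ::= { }]
{{{()}{}}S}S ⇒ {{{()}{}}A}S   [S ::= A]
{{{()}{}}A}S ⇒ {{{()}{}}()}S   [A ::= ( )]
{{{()}{}}()}S ⇒ {{{()}{}}()}{}   [S ::= { }]

S ⇒ {S}S ⇒ {{S}S}S ⇒ {{{S}S}S}S ⇒ {{{A}S}S}S ⇒ {{{()}S}S}S ⇒ {{{()}{}}S}S ⇒ {{{()}{}}A}S ⇒ {{{()}{}}()}S ⇒ {{{()}{}}()}{}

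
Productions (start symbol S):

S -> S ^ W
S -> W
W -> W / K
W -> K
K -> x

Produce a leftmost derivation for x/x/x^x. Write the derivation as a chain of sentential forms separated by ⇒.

S ⇒ S^W   [S -> S ^ W]
S^W ⇒ W^W   [S -> W]
W^W ⇒ W/K^W   [W -> W / K]
W/K^W ⇒ W/K/K^W   [W -> W / K]
W/K/K^W ⇒ K/K/K^W   [W -> K]
K/K/K^W ⇒ x/K/K^W   [K -> x]
x/K/K^W ⇒ x/x/K^W   [K -> x]
x/x/K^W ⇒ x/x/x^W   [K -> x]
x/x/x^W ⇒ x/x/x^K   [W -> K]
x/x/x^K ⇒ x/x/x^x   [K -> x]

S ⇒ S^W ⇒ W^W ⇒ W/K^W ⇒ W/K/K^W ⇒ K/K/K^W ⇒ x/K/K^W ⇒ x/x/K^W ⇒ x/x/x^W ⇒ x/x/x^K ⇒ x/x/x^x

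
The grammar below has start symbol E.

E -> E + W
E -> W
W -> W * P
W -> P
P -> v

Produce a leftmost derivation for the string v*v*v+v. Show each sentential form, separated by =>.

E => E+W   [E -> E + W]
E+W => W+W   [E -> W]
W+W => W*P+W   [W -> W * P]
W*P+W => W*P*P+W   [W -> W * P]
W*P*P+W => P*P*P+W   [W -> P]
P*P*P+W => v*P*P+W   [P -> v]
v*P*P+W => v*v*P+W   [P -> v]
v*v*P+W => v*v*v+W   [P -> v]
v*v*v+W => v*v*v+P   [W -> P]
v*v*v+P => v*v*v+v   [P -> v]

E=>E+W=>W+W=>W*P+W=>W*P*P+W=>P*P*P+W=>v*P*P+W=>v*v*P+W=>v*v*v+W=>v*v*v+P=>v*v*v+v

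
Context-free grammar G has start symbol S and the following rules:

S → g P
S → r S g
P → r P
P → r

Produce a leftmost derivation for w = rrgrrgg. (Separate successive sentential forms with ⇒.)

S ⇒ rSg   [S → r S g]
rSg ⇒ rrSgg   [S → r S g]
rrSgg ⇒ rrgPgg   [S → g P]
rrgPgg ⇒ rrgrPgg   [P → r P]
rrgrPgg ⇒ rrgrrgg   [P → r]

S⇒rSg⇒rrSgg⇒rrgPgg⇒rrgrPgg⇒rrgrrgg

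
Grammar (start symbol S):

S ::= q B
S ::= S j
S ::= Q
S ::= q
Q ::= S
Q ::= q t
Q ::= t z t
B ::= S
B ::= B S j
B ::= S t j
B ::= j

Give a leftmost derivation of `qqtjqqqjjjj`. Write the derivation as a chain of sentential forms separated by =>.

S => qB   [S ::= q B]
qB => qBSj   [B ::= B S j]
qBSj => qStjSj   [B ::= S t j]
qStjSj => qqtjSj   [S ::= q]
qqtjSj => qqtjSjj   [S ::= S j]
qqtjSjj => qqtjqBjj   [S ::= q B]
qqtjqBjj => qqtjqBSjjj   [B ::= B S j]
qqtjqBSjjj => qqtjqSSjjj   [B ::= S]
qqtjqSSjjj => qqtjqqSjjj   [S ::= q]
qqtjqqSjjj => qqtjqqSjjjj   [S ::= S j]
qqtjqqSjjjj => qqtjqqqjjjj   [S ::= q]

S => qB => qBSj => qStjSj => qqtjSj => qqtjSjj => qqtjqBjj => qqtjqBSjjj => qqtjqSSjjj => qqtjqqSjjj => qqtjqqSjjjj => qqtjqqqjjjj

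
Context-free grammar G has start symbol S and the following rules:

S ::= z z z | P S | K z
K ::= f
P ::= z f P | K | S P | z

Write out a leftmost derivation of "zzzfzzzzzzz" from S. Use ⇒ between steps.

S ⇒ PS   [S ::= P S]
PS ⇒ SPS   [P ::= S P]
SPS ⇒ zzzPS   [S ::= z z z]
zzzPS ⇒ zzzKS   [P ::= K]
zzzKS ⇒ zzzfS   [K ::= f]
zzzfS ⇒ zzzfPS   [S ::= P S]
zzzfPS ⇒ zzzfSPS   [P ::= S P]
zzzfSPS ⇒ zzzfzzzPS   [S ::= z z z]
zzzfzzzPS ⇒ zzzfzzzzS   [P ::= z]
zzzfzzzzS ⇒ zzzfzzzzzzz   [S ::= z z z]

S ⇒ PS ⇒ SPS ⇒ zzzPS ⇒ zzzKS ⇒ zzzfS ⇒ zzzfPS ⇒ zzzfSPS ⇒ zzzfzzzPS ⇒ zzzfzzzzS ⇒ zzzfzzzzzzz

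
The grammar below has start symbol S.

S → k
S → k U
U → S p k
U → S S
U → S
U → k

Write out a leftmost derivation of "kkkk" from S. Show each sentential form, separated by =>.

S=>kU=>kSS=>kkUS=>kkSS=>kkkS=>kkkk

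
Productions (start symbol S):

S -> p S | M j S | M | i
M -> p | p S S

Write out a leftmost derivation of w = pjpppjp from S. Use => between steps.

S => MjS   [S -> M j S]
MjS => pjS   [M -> p]
pjS => pjpS   [S -> p S]
pjpS => pjppS   [S -> p S]
pjppS => pjppMjS   [S -> M j S]
pjppMjS => pjpppjS   [M -> p]
pjpppjS => pjpppjM   [S -> M]
pjpppjM => pjpppjp   [M -> p]

S=>MjS=>pjS=>pjpS=>pjppS=>pjppMjS=>pjpppjS=>pjpppjM=>pjpppjp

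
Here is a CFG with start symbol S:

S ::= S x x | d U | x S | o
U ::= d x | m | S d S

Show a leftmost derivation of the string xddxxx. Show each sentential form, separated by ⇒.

S ⇒ Sxx ⇒ xSxx ⇒ xdUxx ⇒ xddxxx

S ⇒ Sxx   [S ::= S x x]
Sxx ⇒ xSxx   [S ::= x S]
xSxx ⇒ xdUxx   [S ::= d U]
xdUxx ⇒ xddxxx   [U ::= d x]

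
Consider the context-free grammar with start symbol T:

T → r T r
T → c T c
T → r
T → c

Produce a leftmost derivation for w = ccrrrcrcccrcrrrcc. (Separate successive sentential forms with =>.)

T => cTc => ccTcc => ccrTrcc => ccrrTrrcc => ccrrrTrrrcc => ccrrrcTcrrrcc => ccrrrcrTrcrrrcc => ccrrrcrcTcrcrrrcc => ccrrrcrcccrcrrrcc

T => cTc   [T → c T c]
cTc => ccTcc   [T → c T c]
ccTcc => ccrTrcc   [T → r T r]
ccrTrcc => ccrrTrrcc   [T → r T r]
ccrrTrrcc => ccrrrTrrrcc   [T → r T r]
ccrrrTrrrcc => ccrrrcTcrrrcc   [T → c T c]
ccrrrcTcrrrcc => ccrrrcrTrcrrrcc   [T → r T r]
ccrrrcrTrcrrrcc => ccrrrcrcTcrcrrrcc   [T → c T c]
ccrrrcrcTcrcrrrcc => ccrrrcrcccrcrrrcc   [T → c]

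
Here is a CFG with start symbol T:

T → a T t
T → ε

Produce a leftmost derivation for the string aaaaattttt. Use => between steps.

T => aTt   [T → a T t]
aTt => aaTtt   [T → a T t]
aaTtt => aaaTttt   [T → a T t]
aaaTttt => aaaaTtttt   [T → a T t]
aaaaTtttt => aaaaaTttttt   [T → a T t]
aaaaaTttttt => aaaaattttt   [T → ε]

T => aTt => aaTtt => aaaTttt => aaaaTtttt => aaaaaTttttt => aaaaattttt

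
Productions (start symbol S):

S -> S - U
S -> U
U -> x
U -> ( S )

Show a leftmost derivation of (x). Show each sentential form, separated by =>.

S => U   [S -> U]
U => (S)   [U -> ( S )]
(S) => (U)   [S -> U]
(U) => (x)   [U -> x]

S => U => (S) => (U) => (x)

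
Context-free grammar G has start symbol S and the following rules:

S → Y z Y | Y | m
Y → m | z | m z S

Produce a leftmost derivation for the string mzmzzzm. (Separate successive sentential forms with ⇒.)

S ⇒ YzY   [S → Y z Y]
YzY ⇒ mzY   [Y → m]
mzY ⇒ mzmzS   [Y → m z S]
mzmzS ⇒ mzmzYzY   [S → Y z Y]
mzmzYzY ⇒ mzmzzzY   [Y → z]
mzmzzzY ⇒ mzmzzzm   [Y → m]

S ⇒ YzY ⇒ mzY ⇒ mzmzS ⇒ mzmzYzY ⇒ mzmzzzY ⇒ mzmzzzm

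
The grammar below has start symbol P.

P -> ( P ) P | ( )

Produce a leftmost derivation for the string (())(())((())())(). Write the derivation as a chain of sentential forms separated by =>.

P=>(P)P=>(())P=>(())(P)P=>(())(())P=>(())(())(P)P=>(())(())((P)P)P=>(())(())((())P)P=>(())(())((())())P=>(())(())((())())()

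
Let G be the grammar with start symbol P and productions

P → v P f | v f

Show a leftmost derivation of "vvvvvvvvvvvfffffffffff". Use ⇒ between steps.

P ⇒ vPf   [P → v P f]
vPf ⇒ vvPff   [P → v P f]
vvPff ⇒ vvvPfff   [P → v P f]
vvvPfff ⇒ vvvvPffff   [P → v P f]
vvvvPffff ⇒ vvvvvPfffff   [P → v P f]
vvvvvPfffff ⇒ vvvvvvPffffff   [P → v P f]
vvvvvvPffffff ⇒ vvvvvvvPfffffff   [P → v P f]
vvvvvvvPfffffff ⇒ vvvvvvvvPffffffff   [P → v P f]
vvvvvvvvPffffffff ⇒ vvvvvvvvvPfffffffff   [P → v P f]
vvvvvvvvvPfffffffff ⇒ vvvvvvvvvvPffffffffff   [P → v P f]
vvvvvvvvvvPffffffffff ⇒ vvvvvvvvvvvfffffffffff   [P → v f]

P ⇒ vPf ⇒ vvPff ⇒ vvvPfff ⇒ vvvvPffff ⇒ vvvvvPfffff ⇒ vvvvvvPffffff ⇒ vvvvvvvPfffffff ⇒ vvvvvvvvPffffffff ⇒ vvvvvvvvvPfffffffff ⇒ vvvvvvvvvvPffffffffff ⇒ vvvvvvvvvvvfffffffffff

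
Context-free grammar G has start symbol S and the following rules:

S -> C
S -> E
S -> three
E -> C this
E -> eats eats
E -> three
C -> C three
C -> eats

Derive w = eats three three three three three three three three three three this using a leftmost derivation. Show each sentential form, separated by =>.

S => E => C this => C three this => C three three this => C three three three this => C three three three three this => C three three three three three this => C three three three three three three this => C three three three three three three three this => C three three three three three three three three this => C three three three three three three three three three this => C three three three three three three three three three three this => eats three three three three three three three three three three this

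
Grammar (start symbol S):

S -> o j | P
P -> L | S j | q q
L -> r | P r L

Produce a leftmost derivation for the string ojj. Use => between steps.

S => P   [S -> P]
P => Sj   [P -> S j]
Sj => ojj   [S -> o j]

S => P => Sj => ojj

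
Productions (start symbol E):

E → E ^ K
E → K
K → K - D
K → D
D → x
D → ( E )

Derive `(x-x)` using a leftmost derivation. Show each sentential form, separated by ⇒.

E ⇒ K ⇒ D ⇒ (E) ⇒ (K) ⇒ (K-D) ⇒ (D-D) ⇒ (x-D) ⇒ (x-x)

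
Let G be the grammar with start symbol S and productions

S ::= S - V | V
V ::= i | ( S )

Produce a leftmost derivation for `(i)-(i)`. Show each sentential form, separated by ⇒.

S ⇒ S-V ⇒ V-V ⇒ (S)-V ⇒ (V)-V ⇒ (i)-V ⇒ (i)-(S) ⇒ (i)-(V) ⇒ (i)-(i)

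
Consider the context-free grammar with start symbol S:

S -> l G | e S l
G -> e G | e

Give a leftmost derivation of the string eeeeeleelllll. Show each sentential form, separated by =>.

S => eSl => eeSll => eeeSlll => eeeeSllll => eeeeeSlllll => eeeeelGlllll => eeeeeleGlllll => eeeeeleelllll

S => eSl   [S -> e S l]
eSl => eeSll   [S -> e S l]
eeSll => eeeSlll   [S -> e S l]
eeeSlll => eeeeSllll   [S -> e S l]
eeeeSllll => eeeeeSlllll   [S -> e S l]
eeeeeSlllll => eeeeelGlllll   [S -> l G]
eeeeelGlllll => eeeeeleGlllll   [G -> e G]
eeeeeleGlllll => eeeeeleelllll   [G -> e]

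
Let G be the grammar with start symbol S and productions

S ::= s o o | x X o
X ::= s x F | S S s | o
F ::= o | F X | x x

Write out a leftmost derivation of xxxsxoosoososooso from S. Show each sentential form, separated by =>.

S=>xXo=>xSSso=>xxXoSso=>xxSSsoSso=>xxxXoSsoSso=>xxxsxFoSsoSso=>xxxsxooSsoSso=>xxxsxoosoosoSso=>xxxsxoosoososooso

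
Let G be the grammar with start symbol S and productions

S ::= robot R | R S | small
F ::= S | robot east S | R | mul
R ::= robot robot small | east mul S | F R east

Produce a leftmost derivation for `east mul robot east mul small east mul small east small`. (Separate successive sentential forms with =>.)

S => R S   [S ::= R S]
R S => east mul S S   [R ::= east mul S]
east mul S S => east mul robot R S   [S ::= robot R]
east mul robot R S => east mul robot F R east S   [R ::= F R east]
east mul robot F R east S => east mul robot R R east S   [F ::= R]
east mul robot R R east S => east mul robot east mul S R east S   [R ::= east mul S]
east mul robot east mul S R east S => east mul robot east mul small R east S   [S ::= small]
east mul robot east mul small R east S => east mul robot east mul small east mul S east S   [R ::= east mul S]
east mul robot east mul small east mul S east S => east mul robot east mul small east mul small east S   [S ::= small]
east mul robot east mul small east mul small east S => east mul robot east mul small east mul small east small   [S ::= small]

S => R S => east mul S S => east mul robot R S => east mul robot F R east S => east mul robot R R east S => east mul robot east mul S R east S => east mul robot east mul small R east S => east mul robot east mul small east mul S east S => east mul robot east mul small east mul small east S => east mul robot east mul small east mul small east small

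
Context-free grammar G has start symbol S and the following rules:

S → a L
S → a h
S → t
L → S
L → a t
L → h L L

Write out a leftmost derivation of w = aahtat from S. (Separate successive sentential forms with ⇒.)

S ⇒ aL ⇒ aS ⇒ aaL ⇒ aahLL ⇒ aahSL ⇒ aahtL ⇒ aahtat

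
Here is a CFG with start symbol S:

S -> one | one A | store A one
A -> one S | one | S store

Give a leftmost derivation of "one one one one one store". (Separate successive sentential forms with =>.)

S => one A => one one S => one one one A => one one one S store => one one one one A store => one one one one one store

S => one A   [S -> one A]
one A => one one S   [A -> one S]
one one S => one one one A   [S -> one A]
one one one A => one one one S store   [A -> S store]
one one one S store => one one one one A store   [S -> one A]
one one one one A store => one one one one one store   [A -> one]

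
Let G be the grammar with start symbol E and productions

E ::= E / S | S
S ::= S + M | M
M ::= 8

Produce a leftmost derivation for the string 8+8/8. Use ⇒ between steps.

E ⇒ E/S   [E ::= E / S]
E/S ⇒ S/S   [E ::= S]
S/S ⇒ S+M/S   [S ::= S + M]
S+M/S ⇒ M+M/S   [S ::= M]
M+M/S ⇒ 8+M/S   [M ::= 8]
8+M/S ⇒ 8+8/S   [M ::= 8]
8+8/S ⇒ 8+8/M   [S ::= M]
8+8/M ⇒ 8+8/8   [M ::= 8]

E ⇒ E/S ⇒ S/S ⇒ S+M/S ⇒ M+M/S ⇒ 8+M/S ⇒ 8+8/S ⇒ 8+8/M ⇒ 8+8/8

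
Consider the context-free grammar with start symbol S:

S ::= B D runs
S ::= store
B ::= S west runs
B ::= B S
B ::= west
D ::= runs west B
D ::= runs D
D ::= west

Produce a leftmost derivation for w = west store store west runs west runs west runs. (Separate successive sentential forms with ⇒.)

S ⇒ B D runs   [S ::= B D runs]
B D runs ⇒ S west runs D runs   [B ::= S west runs]
S west runs D runs ⇒ B D runs west runs D runs   [S ::= B D runs]
B D runs west runs D runs ⇒ B S D runs west runs D runs   [B ::= B S]
B S D runs west runs D runs ⇒ B S S D runs west runs D runs   [B ::= B S]
B S S D runs west runs D runs ⇒ west S S D runs west runs D runs   [B ::= west]
west S S D runs west runs D runs ⇒ west store S D runs west runs D runs   [S ::= store]
west store S D runs west runs D runs ⇒ west store store D runs west runs D runs   [S ::= store]
west store store D runs west runs D runs ⇒ west store store west runs west runs D runs   [D ::= west]
west store store west runs west runs D runs ⇒ west store store west runs west runs west runs   [D ::= west]

S ⇒ B D runs ⇒ S west runs D runs ⇒ B D runs west runs D runs ⇒ B S D runs west runs D runs ⇒ B S S D runs west runs D runs ⇒ west S S D runs west runs D runs ⇒ west store S D runs west runs D runs ⇒ west store store D runs west runs D runs ⇒ west store store west runs west runs D runs ⇒ west store store west runs west runs west runs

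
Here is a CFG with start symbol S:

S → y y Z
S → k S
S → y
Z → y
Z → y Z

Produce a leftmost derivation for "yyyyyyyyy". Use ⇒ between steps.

S ⇒ yyZ ⇒ yyyZ ⇒ yyyyZ ⇒ yyyyyZ ⇒ yyyyyyZ ⇒ yyyyyyyZ ⇒ yyyyyyyyZ ⇒ yyyyyyyyy

S ⇒ yyZ   [S → y y Z]
yyZ ⇒ yyyZ   [Z → y Z]
yyyZ ⇒ yyyyZ   [Z → y Z]
yyyyZ ⇒ yyyyyZ   [Z → y Z]
yyyyyZ ⇒ yyyyyyZ   [Z → y Z]
yyyyyyZ ⇒ yyyyyyyZ   [Z → y Z]
yyyyyyyZ ⇒ yyyyyyyyZ   [Z → y Z]
yyyyyyyyZ ⇒ yyyyyyyyy   [Z → y]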